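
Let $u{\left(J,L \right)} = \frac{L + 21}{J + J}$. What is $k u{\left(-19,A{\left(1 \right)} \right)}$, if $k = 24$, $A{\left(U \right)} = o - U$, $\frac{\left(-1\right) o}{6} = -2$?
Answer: $- \frac{384}{19} \approx -20.211$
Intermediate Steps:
$o = 12$ ($o = \left(-6\right) \left(-2\right) = 12$)
$A{\left(U \right)} = 12 - U$
$u{\left(J,L \right)} = \frac{21 + L}{2 J}$
$k u{\left(-19,A{\left(1 \right)} \right)} = 24 \frac{21 + \left(12 - 1\right)}{2 \left(-19\right)} = 24 \cdot \frac{1}{2} \left(- \frac{1}{19}\right) \left(21 + \left(12 - 1\right)\right) = 24 \cdot \frac{1}{2} \left(- \frac{1}{19}\right) \left(21 + 11\right) = 24 \cdot \frac{1}{2} \left(- \frac{1}{19}\right) 32 = 24 \left(- \frac{16}{19}\right) = - \frac{384}{19}$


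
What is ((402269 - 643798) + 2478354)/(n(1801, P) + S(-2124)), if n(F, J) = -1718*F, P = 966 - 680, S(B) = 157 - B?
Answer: -2236825/3091837 ≈ -0.72346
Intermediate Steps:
P = 286
((402269 - 643798) + 2478354)/(n(1801, P) + S(-2124)) = ((402269 - 643798) + 2478354)/(-1718*1801 + (157 - 1*(-2124))) = (-241529 + 2478354)/(-3094118 + (157 + 2124)) = 2236825/(-3094118 + 2281) = 2236825/(-3091837) = 2236825*(-1/3091837) = -2236825/3091837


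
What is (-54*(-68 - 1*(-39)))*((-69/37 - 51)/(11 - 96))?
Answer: 3063096/3145 ≈ 973.96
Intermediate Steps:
(-54*(-68 - 1*(-39)))*((-69/37 - 51)/(11 - 96)) = (-54*(-68 + 39))*((-69*1/37 - 51)/(-85)) = (-54*(-29))*((-69/37 - 51)*(-1/85)) = 1566*(-1956/37*(-1/85)) = 1566*(1956/3145) = 3063096/3145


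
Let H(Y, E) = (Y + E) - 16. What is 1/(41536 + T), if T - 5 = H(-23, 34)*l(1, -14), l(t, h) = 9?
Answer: 1/41496 ≈ 2.4099e-5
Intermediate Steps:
H(Y, E) = -16 + E + Y (H(Y, E) = (E + Y) - 16 = -16 + E + Y)
T = -40 (T = 5 + (-16 + 34 - 23)*9 = 5 - 5*9 = 5 - 45 = -40)
1/(41536 + T) = 1/(41536 - 40) = 1/41496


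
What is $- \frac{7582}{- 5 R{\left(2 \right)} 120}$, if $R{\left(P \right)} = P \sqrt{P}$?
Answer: $\frac{3791 \sqrt{2}}{1200} \approx 4.4677$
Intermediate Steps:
$R{\left(P \right)} = P^{\frac{3}{2}}$
$- \frac{7582}{- 5 R{\left(2 \right)} 120} = - \frac{7582}{- 5 \cdot 2^{\frac{3}{2}} \cdot 120} = - \frac{7582}{- 5 \cdot 2 \sqrt{2} \cdot 120} = - \frac{7582}{- 10 \sqrt{2} \cdot 120} = - \frac{7582}{\left(-1200\right) \sqrt{2}} = - 7582 \left(- \frac{\sqrt{2}}{2400}\right) = \frac{3791 \sqrt{2}}{1200}$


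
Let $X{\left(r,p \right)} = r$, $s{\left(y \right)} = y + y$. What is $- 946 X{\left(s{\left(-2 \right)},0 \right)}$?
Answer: $3784$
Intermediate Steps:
$s{\left(y \right)} = 2 y$
$- 946 X{\left(s{\left(-2 \right)},0 \right)} = - 946 \cdot 2 \left(-2\right) = \left(-946\right) \left(-4\right) = 3784$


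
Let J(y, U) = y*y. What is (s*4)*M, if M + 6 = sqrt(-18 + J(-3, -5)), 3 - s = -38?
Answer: -984 + 492*I ≈ -984.0 + 492.0*I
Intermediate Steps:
s = 41 (s = 3 - 1*(-38) = 3 + 38 = 41)
J(y, U) = y**2
M = -6 + 3*I (M = -6 + sqrt(-18 + (-3)**2) = -6 + sqrt(-18 + 9) = -6 + sqrt(-9) = -6 + 3*I ≈ -6.0 + 3.0*I)
(s*4)*M = (41*4)*(-6 + 3*I) = 164*(-6 + 3*I) = -984 + 492*I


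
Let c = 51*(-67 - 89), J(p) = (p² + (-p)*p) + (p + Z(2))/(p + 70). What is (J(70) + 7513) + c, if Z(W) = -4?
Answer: -30977/70 ≈ -442.53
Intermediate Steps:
J(p) = (-4 + p)/(70 + p) (J(p) = (p² + (-p)*p) + (p - 4)/(p + 70) = (p² - p²) + (-4 + p)/(70 + p) = 0 + (-4 + p)/(70 + p) = (-4 + p)/(70 + p))
c = -7956 (c = 51*(-156) = -7956)
(J(70) + 7513) + c = ((-4 + 70)/(70 + 70) + 7513) - 7956 = (66/140 + 7513) - 7956 = ((1/140)*66 + 7513) - 7956 = (33/70 + 7513) - 7956 = 525943/70 - 7956 = -30977/70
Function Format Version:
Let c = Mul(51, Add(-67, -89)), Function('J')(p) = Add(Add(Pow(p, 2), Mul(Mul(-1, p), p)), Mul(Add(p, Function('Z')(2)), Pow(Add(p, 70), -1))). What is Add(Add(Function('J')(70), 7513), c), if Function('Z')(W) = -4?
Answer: Rational(-30977, 70) ≈ -442.53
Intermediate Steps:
Function('J')(p) = Mul(Pow(Add(70, p), -1), Add(-4, p)) (Function('J')(p) = Add(Add(Pow(p, 2), Mul(Mul(-1, p), p)), Mul(Add(p, -4), Pow(Add(p, 70), -1))) = Add(Add(Pow(p, 2), Mul(-1, Pow(p, 2))), Mul(Add(-4, p), Pow(Add(70, p), -1))) = Add(0, Mul(Pow(Add(70, p), -1), Add(-4, p))) = Mul(Pow(Add(70, p), -1), Add(-4, p)))
c = -7956 (c = Mul(51, -156) = -7956)
Add(Add(Function('J')(70), 7513), c) = Add(Add(Mul(Pow(Add(70, 70), -1), Add(-4, 70)), 7513), -7956) = Add(Add(Mul(Pow(140, -1), 66), 7513), -7956) = Add(Add(Mul(Rational(1, 140), 66), 7513), -7956) = Add(Add(Rational(33, 70), 7513), -7956) = Add(Rational(525943, 70), -7956) = Rational(-30977, 70)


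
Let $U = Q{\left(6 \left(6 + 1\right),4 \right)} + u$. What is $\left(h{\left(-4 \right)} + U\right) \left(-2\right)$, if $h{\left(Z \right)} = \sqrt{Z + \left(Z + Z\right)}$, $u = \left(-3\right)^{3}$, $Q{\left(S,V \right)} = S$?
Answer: $-30 - 4 i \sqrt{3} \approx -30.0 - 6.9282 i$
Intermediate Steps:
$u = -27$
$h{\left(Z \right)} = \sqrt{3} \sqrt{Z}$ ($h{\left(Z \right)} = \sqrt{Z + 2 Z} = \sqrt{3 Z} = \sqrt{3} \sqrt{Z}$)
$U = 15$ ($U = 6 \left(6 + 1\right) - 27 = 6 \cdot 7 - 27 = 42 - 27 = 15$)
$\left(h{\left(-4 \right)} + U\right) \left(-2\right) = \left(\sqrt{3} \sqrt{-4} + 15\right) \left(-2\right) = \left(\sqrt{3} \cdot 2 i + 15\right) \left(-2\right) = \left(2 i \sqrt{3} + 15\right) \left(-2\right) = \left(15 + 2 i \sqrt{3}\right) \left(-2\right) = -30 - 4 i \sqrt{3}$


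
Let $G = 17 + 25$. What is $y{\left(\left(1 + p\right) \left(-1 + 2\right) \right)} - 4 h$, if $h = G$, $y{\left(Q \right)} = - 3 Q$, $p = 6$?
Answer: $-189$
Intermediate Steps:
$G = 42$
$h = 42$
$y{\left(\left(1 + p\right) \left(-1 + 2\right) \right)} - 4 h = - 3 \left(1 + 6\right) \left(-1 + 2\right) - 168 = - 3 \cdot 7 \cdot 1 - 168 = \left(-3\right) 7 - 168 = -21 - 168 = -189$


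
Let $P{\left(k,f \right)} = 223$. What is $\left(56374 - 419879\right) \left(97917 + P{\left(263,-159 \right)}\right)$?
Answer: $-35674380700$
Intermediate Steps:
$\left(56374 - 419879\right) \left(97917 + P{\left(263,-159 \right)}\right) = \left(56374 - 419879\right) \left(97917 + 223\right) = \left(-363505\right) 98140 = -35674380700$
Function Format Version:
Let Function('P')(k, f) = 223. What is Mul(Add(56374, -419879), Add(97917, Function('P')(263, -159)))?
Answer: -35674380700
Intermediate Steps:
Mul(Add(56374, -419879), Add(97917, Function('P')(263, -159))) = Mul(Add(56374, -419879), Add(97917, 223)) = Mul(-363505, 98140) = -35674380700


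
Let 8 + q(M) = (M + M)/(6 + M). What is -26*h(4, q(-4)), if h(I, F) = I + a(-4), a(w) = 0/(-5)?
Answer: -104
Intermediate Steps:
a(w) = 0 (a(w) = 0*(-1/5) = 0)
q(M) = -8 + 2*M/(6 + M) (q(M) = -8 + (M + M)/(6 + M) = -8 + (2*M)/(6 + M) = -8 + 2*M/(6 + M))
h(I, F) = I (h(I, F) = I + 0 = I)
-26*h(4, q(-4)) = -26*4 = -104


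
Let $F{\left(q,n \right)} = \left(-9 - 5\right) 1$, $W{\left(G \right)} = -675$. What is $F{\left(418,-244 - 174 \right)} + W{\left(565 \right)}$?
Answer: $-689$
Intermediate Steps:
$F{\left(q,n \right)} = -14$ ($F{\left(q,n \right)} = \left(-14\right) 1 = -14$)
$F{\left(418,-244 - 174 \right)} + W{\left(565 \right)} = -14 - 675 = -689$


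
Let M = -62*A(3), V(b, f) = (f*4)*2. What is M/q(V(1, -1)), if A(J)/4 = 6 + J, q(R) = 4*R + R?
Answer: 279/5 ≈ 55.800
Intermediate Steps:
V(b, f) = 8*f (V(b, f) = (4*f)*2 = 8*f)
q(R) = 5*R
A(J) = 24 + 4*J (A(J) = 4*(6 + J) = 24 + 4*J)
M = -2232 (M = -62*(24 + 4*3) = -62*(24 + 12) = -62*36 = -2232)
M/q(V(1, -1)) = -2232/(5*(8*(-1))) = -2232/(5*(-8)) = -2232/(-40) = -2232*(-1/40) = 279/5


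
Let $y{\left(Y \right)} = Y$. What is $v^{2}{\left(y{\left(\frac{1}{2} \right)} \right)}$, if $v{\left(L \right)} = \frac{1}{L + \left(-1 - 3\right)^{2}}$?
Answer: $\frac{4}{1089} \approx 0.0036731$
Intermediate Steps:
$v{\left(L \right)} = \frac{1}{16 + L}$ ($v{\left(L \right)} = \frac{1}{L + \left(-4\right)^{2}} = \frac{1}{L + 16} = \frac{1}{16 + L}$)
$v^{2}{\left(y{\left(\frac{1}{2} \right)} \right)} = \left(\frac{1}{16 + \frac{1}{2}}\right)^{2} = \left(\frac{1}{\frac{33}{2}}\right)^{2} = \left(\frac{2}{33}\right)^{2} = \frac{4}{1089}$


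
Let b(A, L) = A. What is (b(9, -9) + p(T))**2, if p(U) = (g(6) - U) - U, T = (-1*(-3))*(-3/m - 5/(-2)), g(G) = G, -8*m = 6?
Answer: 576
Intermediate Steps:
m = -3/4 (m = -1/8*6 = -3/4 ≈ -0.75000)
T = 39/2 (T = (-1*(-3))*(-3/(-3/4) - 5/(-2)) = 3*(-3*(-4/3) - 5*(-1/2)) = 3*(4 + 5/2) = 3*(13/2) = 39/2 ≈ 19.500)
p(U) = 6 - 2*U (p(U) = (6 - U) - U = 6 - 2*U)
(b(9, -9) + p(T))**2 = (9 + (6 - 2*39/2))**2 = (9 + (6 - 39))**2 = (9 - 33)**2 = (-24)**2 = 576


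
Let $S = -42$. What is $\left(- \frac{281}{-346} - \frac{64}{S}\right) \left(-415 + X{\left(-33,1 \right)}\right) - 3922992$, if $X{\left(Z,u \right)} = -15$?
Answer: $- \frac{14255879131}{3633} \approx -3.924 \cdot 10^{6}$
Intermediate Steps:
$\left(- \frac{281}{-346} - \frac{64}{S}\right) \left(-415 + X{\left(-33,1 \right)}\right) - 3922992 = \left(- \frac{281}{-346} - \frac{64}{-42}\right) \left(-415 - 15\right) - 3922992 = \left(\left(-281\right) \left(- \frac{1}{346}\right) - - \frac{32}{21}\right) \left(-430\right) - 3922992 = \left(\frac{281}{346} + \frac{32}{21}\right) \left(-430\right) - 3922992 = \frac{16973}{7266} \left(-430\right) - 3922992 = - \frac{3649195}{3633} - 3922992 = - \frac{14255879131}{3633}$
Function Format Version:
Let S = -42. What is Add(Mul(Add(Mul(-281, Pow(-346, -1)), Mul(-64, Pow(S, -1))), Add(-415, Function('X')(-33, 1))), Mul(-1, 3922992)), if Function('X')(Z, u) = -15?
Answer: Rational(-14255879131, 3633) ≈ -3.9240e+6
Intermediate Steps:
Add(Mul(Add(Mul(-281, Pow(-346, -1)), Mul(-64, Pow(S, -1))), Add(-415, Function('X')(-33, 1))), Mul(-1, 3922992)) = Add(Mul(Add(Mul(-281, Pow(-346, -1)), Mul(-64, Pow(-42, -1))), Add(-415, -15)), Mul(-1, 3922992)) = Add(Mul(Add(Mul(-281, Rational(-1, 346)), Mul(-64, Rational(-1, 42))), -430), -3922992) = Add(Mul(Add(Rational(281, 346), Rational(32, 21)), -430), -3922992) = Add(Mul(Rational(16973, 7266), -430), -3922992) = Add(Rational(-3649195, 3633), -3922992) = Rational(-14255879131, 3633)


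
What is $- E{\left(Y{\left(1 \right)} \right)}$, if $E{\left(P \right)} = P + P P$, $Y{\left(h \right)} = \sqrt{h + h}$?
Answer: $-2 - \sqrt{2} \approx -3.4142$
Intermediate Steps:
$Y{\left(h \right)} = \sqrt{2} \sqrt{h}$ ($Y{\left(h \right)} = \sqrt{2 h} = \sqrt{2} \sqrt{h}$)
$E{\left(P \right)} = P + P^{2}$
$- E{\left(Y{\left(1 \right)} \right)} = - \sqrt{2} \sqrt{1} \left(1 + \sqrt{2} \sqrt{1}\right) = - \sqrt{2} \cdot 1 \left(1 + \sqrt{2} \cdot 1\right) = - \sqrt{2} \left(1 + \sqrt{2}\right)$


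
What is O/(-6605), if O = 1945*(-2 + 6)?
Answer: -1556/1321 ≈ -1.1779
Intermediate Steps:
O = 7780 (O = 1945*4 = 7780)
O/(-6605) = 7780/(-6605) = 7780*(-1/6605) = -1556/1321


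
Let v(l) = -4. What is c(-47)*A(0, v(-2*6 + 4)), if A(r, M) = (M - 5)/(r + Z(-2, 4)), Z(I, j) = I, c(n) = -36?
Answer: -162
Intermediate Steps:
A(r, M) = (-5 + M)/(-2 + r) (A(r, M) = (M - 5)/(r - 2) = (-5 + M)/(-2 + r))
c(-47)*A(0, v(-2*6 + 4)) = -36*(-5 - 4)/(-2 + 0) = -36*(-9)/(-2) = -(-18)*(-9) = -36*9/2 = -162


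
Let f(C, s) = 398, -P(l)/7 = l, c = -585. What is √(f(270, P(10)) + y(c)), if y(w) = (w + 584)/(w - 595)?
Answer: √138544095/590 ≈ 19.950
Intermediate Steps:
P(l) = -7*l
y(w) = (584 + w)/(-595 + w)
√(f(270, P(10)) + y(c)) = √(398 + (584 - 585)/(-595 - 585)) = √(398 - 1/(-1180)) = √(398 - 1/1180*(-1)) = √(398 + 1/1180) = √(469641/1180) = √138544095/590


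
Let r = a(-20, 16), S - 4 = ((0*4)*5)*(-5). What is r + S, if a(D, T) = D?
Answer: -16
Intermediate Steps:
S = 4 (S = 4 + ((0*4)*5)*(-5) = 4 + (0*5)*(-5) = 4 + 0*(-5) = 4 + 0 = 4)
r = -20
r + S = -20 + 4 = -16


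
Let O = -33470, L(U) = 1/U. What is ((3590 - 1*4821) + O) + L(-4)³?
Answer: -2220865/64 ≈ -34701.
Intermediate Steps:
L(U) = 1/U
((3590 - 1*4821) + O) + L(-4)³ = ((3590 - 1*4821) - 33470) + (1/(-4))³ = ((3590 - 4821) - 33470) + (-¼)³ = (-1231 - 33470) - 1/64 = -34701 - 1/64 = -2220865/64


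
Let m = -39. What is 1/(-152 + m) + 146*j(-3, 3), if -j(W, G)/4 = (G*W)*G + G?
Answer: 2677055/191 ≈ 14016.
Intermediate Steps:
j(W, G) = -4*G - 4*W*G**2 (j(W, G) = -4*((G*W)*G + G) = -4*(W*G**2 + G) = -4*(G + W*G**2) = -4*G - 4*W*G**2)
1/(-152 + m) + 146*j(-3, 3) = 1/(-152 - 39) + 146*(-4*3*(1 + 3*(-3))) = 1/(-191) + 146*(-4*3*(1 - 9)) = -1/191 + 146*(-4*3*(-8)) = -1/191 + 146*96 = -1/191 + 14016 = 2677055/191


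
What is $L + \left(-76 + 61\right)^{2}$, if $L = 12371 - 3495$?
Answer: $9101$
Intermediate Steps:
$L = 8876$
$L + \left(-76 + 61\right)^{2} = 8876 + \left(-76 + 61\right)^{2} = 8876 + \left(-15\right)^{2} = 8876 + 225 = 9101$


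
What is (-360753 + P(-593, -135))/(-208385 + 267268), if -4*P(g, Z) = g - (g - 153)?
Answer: -1443165/235532 ≈ -6.1273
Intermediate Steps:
P(g, Z) = -153/4 (P(g, Z) = -(g - (g - 153))/4 = -(g - (-153 + g))/4 = -(g + (153 - g))/4 = -¼*153 = -153/4)
(-360753 + P(-593, -135))/(-208385 + 267268) = (-360753 - 153/4)/(-208385 + 267268) = -1443165/4/58883 = -1443165/4*1/58883 = -1443165/235532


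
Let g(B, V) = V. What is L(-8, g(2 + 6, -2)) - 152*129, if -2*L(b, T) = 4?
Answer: -19610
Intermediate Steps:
L(b, T) = -2 (L(b, T) = -½*4 = -2)
L(-8, g(2 + 6, -2)) - 152*129 = -2 - 152*129 = -2 - 19608 = -19610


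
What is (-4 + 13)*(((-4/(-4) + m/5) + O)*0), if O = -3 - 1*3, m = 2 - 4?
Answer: 0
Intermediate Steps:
m = -2
O = -6 (O = -3 - 3 = -6)
(-4 + 13)*(((-4/(-4) + m/5) + O)*0) = (-4 + 13)*(((-4/(-4) - 2/5) - 6)*0) = 9*(((-4*(-¼) - 2*⅕) - 6)*0) = 9*(((1 - ⅖) - 6)*0) = 9*((⅗ - 6)*0) = 9*(-27/5*0) = 9*0 = 0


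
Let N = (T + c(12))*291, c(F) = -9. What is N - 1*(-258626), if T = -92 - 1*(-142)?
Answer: 270557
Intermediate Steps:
T = 50 (T = -92 + 142 = 50)
N = 11931 (N = (50 - 9)*291 = 41*291 = 11931)
N - 1*(-258626) = 11931 - 1*(-258626) = 11931 + 258626 = 270557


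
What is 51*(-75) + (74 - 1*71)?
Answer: -3822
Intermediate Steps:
51*(-75) + (74 - 1*71) = -3825 + (74 - 71) = -3825 + 3 = -3822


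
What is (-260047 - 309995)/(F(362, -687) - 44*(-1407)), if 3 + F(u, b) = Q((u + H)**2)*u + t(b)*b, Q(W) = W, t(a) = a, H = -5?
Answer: -95007/7778402 ≈ -0.012214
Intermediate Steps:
F(u, b) = -3 + b**2 + u*(-5 + u)**2 (F(u, b) = -3 + ((u - 5)**2*u + b*b) = -3 + ((-5 + u)**2*u + b**2) = -3 + (u*(-5 + u)**2 + b**2) = -3 + (b**2 + u*(-5 + u)**2) = -3 + b**2 + u*(-5 + u)**2)
(-260047 - 309995)/(F(362, -687) - 44*(-1407)) = (-260047 - 309995)/((-3 + (-687)**2 + 362*(-5 + 362)**2) - 44*(-1407)) = -570042/((-3 + 471969 + 362*357**2) + 61908) = -570042/((-3 + 471969 + 362*127449) + 61908) = -570042/((-3 + 471969 + 46136538) + 61908) = -570042/(46608504 + 61908) = -570042/46670412 = -570042*1/46670412 = -95007/7778402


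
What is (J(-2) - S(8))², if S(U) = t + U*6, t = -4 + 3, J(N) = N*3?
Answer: 2809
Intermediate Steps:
J(N) = 3*N
t = -1
S(U) = -1 + 6*U (S(U) = -1 + U*6 = -1 + 6*U)
(J(-2) - S(8))² = (3*(-2) - (-1 + 6*8))² = (-6 - (-1 + 48))² = (-6 - 1*47)² = (-6 - 47)² = (-53)² = 2809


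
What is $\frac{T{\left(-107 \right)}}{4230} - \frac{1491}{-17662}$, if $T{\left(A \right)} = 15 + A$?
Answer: $\frac{2341013}{37355130} \approx 0.062669$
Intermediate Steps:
$\frac{T{\left(-107 \right)}}{4230} - \frac{1491}{-17662} = \frac{15 - 107}{4230} - \frac{1491}{-17662} = \left(-92\right) \frac{1}{4230} - - \frac{1491}{17662} = - \frac{46}{2115} + \frac{1491}{17662} = \frac{2341013}{37355130}$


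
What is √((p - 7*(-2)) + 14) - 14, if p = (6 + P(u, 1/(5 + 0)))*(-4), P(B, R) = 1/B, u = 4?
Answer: -14 + √3 ≈ -12.268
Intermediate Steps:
p = -25 (p = (6 + 1/4)*(-4) = (6 + ¼)*(-4) = (25/4)*(-4) = -25)
√((p - 7*(-2)) + 14) - 14 = √((-25 - 7*(-2)) + 14) - 14 = √((-25 + 14) + 14) - 14 = √(-11 + 14) - 14 = √3 - 14 = -14 + √3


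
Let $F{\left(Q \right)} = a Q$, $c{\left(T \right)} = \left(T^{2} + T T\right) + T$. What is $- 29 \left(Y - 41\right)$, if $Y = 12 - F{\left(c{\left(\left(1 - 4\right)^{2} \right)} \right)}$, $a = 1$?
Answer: $5800$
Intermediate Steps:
$c{\left(T \right)} = T + 2 T^{2}$ ($c{\left(T \right)} = \left(T^{2} + T^{2}\right) + T = 2 T^{2} + T = T + 2 T^{2}$)
$F{\left(Q \right)} = Q$ ($F{\left(Q \right)} = 1 Q = Q$)
$Y = -159$ ($Y = 12 - \left(1 - 4\right)^{2} \left(1 + 2 \left(1 - 4\right)^{2}\right) = 12 - \left(-3\right)^{2} \left(1 + 2 \left(-3\right)^{2}\right) = 12 - 9 \left(1 + 2 \cdot 9\right) = 12 - 9 \left(1 + 18\right) = 12 - 9 \cdot 19 = 12 - 171 = -159$)
$- 29 \left(Y - 41\right) = - 29 \left(-159 - 41\right) = \left(-29\right) \left(-200\right) = 5800$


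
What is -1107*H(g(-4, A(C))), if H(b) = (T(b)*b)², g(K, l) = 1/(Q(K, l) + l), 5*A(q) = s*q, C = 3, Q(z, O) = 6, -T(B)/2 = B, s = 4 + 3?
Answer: -102500/250563 ≈ -0.40908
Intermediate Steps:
s = 7
T(B) = -2*B
A(q) = 7*q/5 (A(q) = (7*q)/5 = 7*q/5)
g(K, l) = 1/(6 + l)
H(b) = 4*b⁴ (H(b) = ((-2*b)*b)² = (-2*b²)² = 4*b⁴)
-1107*H(g(-4, A(C))) = -4428*(1/(6 + (7/5)*3))⁴ = -4428*(1/(6 + 21/5))⁴ = -4428*(1/(51/5))⁴ = -4428*(5/51)⁴ = -4428*625/6765201 = -1107*2500/6765201 = -102500/250563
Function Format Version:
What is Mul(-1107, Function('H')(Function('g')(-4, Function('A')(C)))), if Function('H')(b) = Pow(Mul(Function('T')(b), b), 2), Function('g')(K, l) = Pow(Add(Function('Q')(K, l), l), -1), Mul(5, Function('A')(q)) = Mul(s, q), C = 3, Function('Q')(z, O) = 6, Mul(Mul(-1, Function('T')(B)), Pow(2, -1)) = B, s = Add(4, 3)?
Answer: Rational(-102500, 250563) ≈ -0.40908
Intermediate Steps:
s = 7
Function('T')(B) = Mul(-2, B)
Function('A')(q) = Mul(Rational(7, 5), q) (Function('A')(q) = Mul(Rational(1, 5), Mul(7, q)) = Mul(Rational(7, 5), q))
Function('g')(K, l) = Pow(Add(6, l), -1)
Function('H')(b) = Mul(4, Pow(b, 4)) (Function('H')(b) = Pow(Mul(Mul(-2, b), b), 2) = Pow(Mul(-2, Pow(b, 2)), 2) = Mul(4, Pow(b, 4)))
Mul(-1107, Function('H')(Function('g')(-4, Function('A')(C)))) = Mul(-1107, Mul(4, Pow(Pow(Add(6, Mul(Rational(7, 5), 3)), -1), 4))) = Mul(-1107, Mul(4, Pow(Pow(Add(6, Rational(21, 5)), -1), 4))) = Mul(-1107, Mul(4, Pow(Pow(Rational(51, 5), -1), 4))) = Mul(-1107, Mul(4, Pow(Rational(5, 51), 4))) = Mul(-1107, Mul(4, Rational(625, 6765201))) = Mul(-1107, Rational(2500, 6765201)) = Rational(-102500, 250563)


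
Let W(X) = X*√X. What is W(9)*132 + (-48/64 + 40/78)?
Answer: 555947/156 ≈ 3563.8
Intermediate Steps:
W(X) = X^(3/2)
W(9)*132 + (-48/64 + 40/78) = 9^(3/2)*132 + (-48/64 + 40/78) = 27*132 + (-48*1/64 + 40*(1/78)) = 3564 + (-¾ + 20/39) = 3564 - 37/156 = 555947/156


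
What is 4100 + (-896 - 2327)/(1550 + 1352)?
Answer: 11894977/2902 ≈ 4098.9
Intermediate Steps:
4100 + (-896 - 2327)/(1550 + 1352) = 4100 - 3223/2902 = 11894977/2902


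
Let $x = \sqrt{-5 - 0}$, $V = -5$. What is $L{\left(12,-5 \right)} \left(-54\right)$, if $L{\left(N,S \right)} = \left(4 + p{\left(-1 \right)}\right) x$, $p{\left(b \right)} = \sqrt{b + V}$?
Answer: $54 \sqrt{30} - 216 i \sqrt{5} \approx 295.77 - 482.99 i$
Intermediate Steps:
$x = i \sqrt{5}$ ($x = \sqrt{-5 + 0} = \sqrt{-5} = i \sqrt{5} \approx 2.2361 i$)
$p{\left(b \right)} = \sqrt{-5 + b}$ ($p{\left(b \right)} = \sqrt{b - 5} = \sqrt{-5 + b}$)
$L{\left(N,S \right)} = i \sqrt{5} \left(4 + i \sqrt{6}\right)$ ($L{\left(N,S \right)} = \left(4 + \sqrt{-5 - 1}\right) i \sqrt{5} = \left(4 + \sqrt{-6}\right) i \sqrt{5} = \left(4 + i \sqrt{6}\right) i \sqrt{5} = i \sqrt{5} \left(4 + i \sqrt{6}\right)$)
$L{\left(12,-5 \right)} \left(-54\right) = \left(- \sqrt{30} + 4 i \sqrt{5}\right) \left(-54\right) = 54 \sqrt{30} - 216 i \sqrt{5}$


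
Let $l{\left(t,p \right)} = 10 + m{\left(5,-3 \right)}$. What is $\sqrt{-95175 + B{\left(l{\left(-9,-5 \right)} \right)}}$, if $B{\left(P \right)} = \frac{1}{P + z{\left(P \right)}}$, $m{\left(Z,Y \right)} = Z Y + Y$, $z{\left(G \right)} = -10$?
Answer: $\frac{i \sqrt{3426302}}{6} \approx 308.5 i$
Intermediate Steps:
$m{\left(Z,Y \right)} = Y + Y Z$ ($m{\left(Z,Y \right)} = Y Z + Y = Y + Y Z$)
$l{\left(t,p \right)} = -8$ ($l{\left(t,p \right)} = 10 - 3 \left(1 + 5\right) = 10 - 18 = -8$)
$B{\left(P \right)} = \frac{1}{-10 + P}$ ($B{\left(P \right)} = \frac{1}{P - 10} = \frac{1}{-10 + P}$)
$\sqrt{-95175 + B{\left(l{\left(-9,-5 \right)} \right)}} = \sqrt{-95175 + \frac{1}{-10 - 8}} = \sqrt{-95175 + \frac{1}{-18}} = \sqrt{-95175 - \frac{1}{18}} = \sqrt{- \frac{1713151}{18}} = \frac{i \sqrt{3426302}}{6}$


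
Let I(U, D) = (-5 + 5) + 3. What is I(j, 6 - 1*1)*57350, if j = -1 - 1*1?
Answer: 172050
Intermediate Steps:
j = -2 (j = -1 - 1 = -2)
I(U, D) = 3 (I(U, D) = 0 + 3 = 3)
I(j, 6 - 1*1)*57350 = 3*57350 = 172050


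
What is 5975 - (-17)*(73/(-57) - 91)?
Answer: 251155/57 ≈ 4406.2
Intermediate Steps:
5975 - (-17)*(73/(-57) - 91) = 5975 - (-17)*(73*(-1/57) - 91) = 5975 - (-17)*(-73/57 - 91) = 5975 - (-17)*(-5260)/57 = 5975 - 1*89420/57 = 5975 - 89420/57 = 251155/57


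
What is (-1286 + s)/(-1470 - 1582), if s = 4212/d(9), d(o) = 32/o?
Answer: 811/24416 ≈ 0.033216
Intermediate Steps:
s = 9477/8 (s = 4212/((32/9)) = 4212/((32*(1/9))) = 4212/(32/9) = 4212*(9/32) = 9477/8 ≈ 1184.6)
(-1286 + s)/(-1470 - 1582) = (-1286 + 9477/8)/(-1470 - 1582) = -811/8/(-3052) = -811/8*(-1/3052) = 811/24416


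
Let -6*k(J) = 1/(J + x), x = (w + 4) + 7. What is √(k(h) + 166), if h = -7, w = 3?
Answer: √292782/42 ≈ 12.883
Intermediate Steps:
x = 14 (x = (3 + 4) + 7 = 7 + 7 = 14)
k(J) = -1/(6*(14 + J)) (k(J) = -1/(6*(J + 14)) = -1/(6*(14 + J)))
√(k(h) + 166) = √(-1/(84 + 6*(-7)) + 166) = √(-1/(84 - 42) + 166) = √(-1/42 + 166) = √(6971/42) = √292782/42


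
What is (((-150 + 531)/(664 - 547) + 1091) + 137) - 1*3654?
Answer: -94487/39 ≈ -2422.7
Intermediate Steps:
(((-150 + 531)/(664 - 547) + 1091) + 137) - 1*3654 = ((381/117 + 1091) + 137) - 3654 = ((381*(1/117) + 1091) + 137) - 3654 = ((127/39 + 1091) + 137) - 3654 = (42676/39 + 137) - 3654 = 48019/39 - 3654 = -94487/39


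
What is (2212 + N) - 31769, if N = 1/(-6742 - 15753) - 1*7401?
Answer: -831370211/22495 ≈ -36958.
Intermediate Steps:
N = -166485496/22495 (N = 1/(-22495) - 7401 = -1/22495 - 7401 = -166485496/22495 ≈ -7401.0)
(2212 + N) - 31769 = (2212 - 166485496/22495) - 31769 = -116726556/22495 - 31769 = -831370211/22495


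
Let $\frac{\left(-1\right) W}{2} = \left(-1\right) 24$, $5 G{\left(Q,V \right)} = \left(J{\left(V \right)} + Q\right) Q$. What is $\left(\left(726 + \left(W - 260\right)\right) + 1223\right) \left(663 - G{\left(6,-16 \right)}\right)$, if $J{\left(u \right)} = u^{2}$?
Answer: $\frac{3027591}{5} \approx 6.0552 \cdot 10^{5}$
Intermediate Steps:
$G{\left(Q,V \right)} = \frac{Q \left(Q + V^{2}\right)}{5}$ ($G{\left(Q,V \right)} = \frac{\left(V^{2} + Q\right) Q}{5} = \frac{\left(Q + V^{2}\right) Q}{5} = \frac{Q \left(Q + V^{2}\right)}{5}$)
$W = 48$ ($W = - 2 \left(\left(-1\right) 24\right) = \left(-2\right) \left(-24\right) = 48$)
$\left(\left(726 + \left(W - 260\right)\right) + 1223\right) \left(663 - G{\left(6,-16 \right)}\right) = \left(\left(726 + \left(48 - 260\right)\right) + 1223\right) \left(663 - \frac{1}{5} \cdot 6 \left(6 + \left(-16\right)^{2}\right)\right) = \left(\left(726 + \left(48 - 260\right)\right) + 1223\right) \left(663 - \frac{1}{5} \cdot 6 \left(6 + 256\right)\right) = \left(\left(726 - 212\right) + 1223\right) \left(663 - \frac{1}{5} \cdot 6 \cdot 262\right) = \left(514 + 1223\right) \left(663 - \frac{1572}{5}\right) = 1737 \left(663 - \frac{1572}{5}\right) = 1737 \cdot \frac{1743}{5} = \frac{3027591}{5}$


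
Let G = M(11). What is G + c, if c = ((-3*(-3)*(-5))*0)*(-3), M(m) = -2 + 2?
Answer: 0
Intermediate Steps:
M(m) = 0
G = 0
c = 0 (c = ((9*(-5))*0)*(-3) = -45*0*(-3) = 0*(-3) = 0)
G + c = 0 + 0 = 0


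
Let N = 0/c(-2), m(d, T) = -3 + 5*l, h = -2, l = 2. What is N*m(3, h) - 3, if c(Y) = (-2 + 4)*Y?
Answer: -3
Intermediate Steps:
c(Y) = 2*Y
m(d, T) = 7 (m(d, T) = -3 + 5*2 = -3 + 10 = 7)
N = 0 (N = 0/((2*(-2))) = 0/(-4) = 0*(-¼) = 0)
N*m(3, h) - 3 = 0*7 - 3 = 0 - 3 = -3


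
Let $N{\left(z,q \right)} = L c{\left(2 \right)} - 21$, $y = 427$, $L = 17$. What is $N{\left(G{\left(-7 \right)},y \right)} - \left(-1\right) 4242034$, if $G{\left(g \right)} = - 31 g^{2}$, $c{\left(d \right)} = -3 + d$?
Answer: $4241996$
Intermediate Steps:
$N{\left(z,q \right)} = -38$ ($N{\left(z,q \right)} = 17 \left(-3 + 2\right) - 21 = 17 \left(-1\right) - 21 = -17 - 21 = -38$)
$N{\left(G{\left(-7 \right)},y \right)} - \left(-1\right) 4242034 = -38 - \left(-1\right) 4242034 = -38 - -4242034 = -38 + 4242034 = 4241996$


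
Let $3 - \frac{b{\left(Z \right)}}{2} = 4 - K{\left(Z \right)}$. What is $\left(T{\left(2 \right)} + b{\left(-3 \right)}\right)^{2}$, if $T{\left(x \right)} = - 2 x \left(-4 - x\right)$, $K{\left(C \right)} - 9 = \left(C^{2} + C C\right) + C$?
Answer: $4900$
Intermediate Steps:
$K{\left(C \right)} = 9 + C + 2 C^{2}$ ($K{\left(C \right)} = 9 + \left(\left(C^{2} + C C\right) + C\right) = 9 + \left(\left(C^{2} + C^{2}\right) + C\right) = 9 + \left(2 C^{2} + C\right) = 9 + \left(C + 2 C^{2}\right) = 9 + C + 2 C^{2}$)
$T{\left(x \right)} = - 2 x \left(-4 - x\right)$
$b{\left(Z \right)} = 16 + 2 Z + 4 Z^{2}$ ($b{\left(Z \right)} = 6 - 2 \left(4 - \left(9 + Z + 2 Z^{2}\right)\right) = 6 - 2 \left(-5 - Z - 2 Z^{2}\right) = 6 + \left(10 + 2 Z + 4 Z^{2}\right) = 16 + 2 Z + 4 Z^{2}$)
$\left(T{\left(2 \right)} + b{\left(-3 \right)}\right)^{2} = \left(2 \cdot 2 \left(4 + 2\right) + \left(16 + 2 \left(-3\right) + 4 \left(-3\right)^{2}\right)\right)^{2} = \left(2 \cdot 2 \cdot 6 + \left(16 - 6 + 4 \cdot 9\right)\right)^{2} = \left(24 + \left(16 - 6 + 36\right)\right)^{2} = \left(24 + 46\right)^{2} = 70^{2} = 4900$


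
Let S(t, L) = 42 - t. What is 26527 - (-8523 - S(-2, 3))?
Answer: 35094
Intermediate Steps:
26527 - (-8523 - S(-2, 3)) = 26527 - (-8523 - (42 - 1*(-2))) = 26527 - (-8523 - (42 + 2)) = 26527 - (-8523 - 1*44) = 26527 - (-8523 - 44) = 26527 - 1*(-8567) = 26527 + 8567 = 35094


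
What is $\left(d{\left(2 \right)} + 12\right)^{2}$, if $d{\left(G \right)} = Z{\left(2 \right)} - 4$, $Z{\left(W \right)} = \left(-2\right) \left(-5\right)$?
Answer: $324$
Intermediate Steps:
$Z{\left(W \right)} = 10$
$d{\left(G \right)} = 6$ ($d{\left(G \right)} = 10 - 4 = 6$)
$\left(d{\left(2 \right)} + 12\right)^{2} = \left(6 + 12\right)^{2} = 18^{2} = 324$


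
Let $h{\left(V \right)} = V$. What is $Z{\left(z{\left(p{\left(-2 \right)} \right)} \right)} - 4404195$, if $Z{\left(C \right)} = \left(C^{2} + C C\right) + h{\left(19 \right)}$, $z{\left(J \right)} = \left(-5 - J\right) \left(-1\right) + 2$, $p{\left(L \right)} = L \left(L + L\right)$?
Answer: $-4403726$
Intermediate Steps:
$p{\left(L \right)} = 2 L^{2}$ ($p{\left(L \right)} = L 2 L = 2 L^{2}$)
$z{\left(J \right)} = 7 + J$ ($z{\left(J \right)} = \left(5 + J\right) + 2 = 7 + J$)
$Z{\left(C \right)} = 19 + 2 C^{2}$ ($Z{\left(C \right)} = \left(C^{2} + C C\right) + 19 = \left(C^{2} + C^{2}\right) + 19 = 2 C^{2} + 19 = 19 + 2 C^{2}$)
$Z{\left(z{\left(p{\left(-2 \right)} \right)} \right)} - 4404195 = \left(19 + 2 \left(7 + 2 \left(-2\right)^{2}\right)^{2}\right) - 4404195 = \left(19 + 2 \left(7 + 2 \cdot 4\right)^{2}\right) - 4404195 = \left(19 + 2 \left(7 + 8\right)^{2}\right) - 4404195 = \left(19 + 2 \cdot 15^{2}\right) - 4404195 = \left(19 + 2 \cdot 225\right) - 4404195 = \left(19 + 450\right) - 4404195 = 469 - 4404195 = -4403726$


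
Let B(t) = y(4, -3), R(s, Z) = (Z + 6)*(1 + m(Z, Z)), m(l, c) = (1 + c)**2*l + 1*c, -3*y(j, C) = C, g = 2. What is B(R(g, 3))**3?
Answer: 1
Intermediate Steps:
y(j, C) = -C/3
m(l, c) = c + l*(1 + c)**2 (m(l, c) = l*(1 + c)**2 + c = c + l*(1 + c)**2)
R(s, Z) = (6 + Z)*(1 + Z + Z*(1 + Z)**2) (R(s, Z) = (Z + 6)*(1 + (Z + Z*(1 + Z)**2)) = (6 + Z)*(1 + Z + Z*(1 + Z)**2))
B(t) = 1 (B(t) = -1/3*(-3) = 1)
B(R(g, 3))**3 = 1**3 = 1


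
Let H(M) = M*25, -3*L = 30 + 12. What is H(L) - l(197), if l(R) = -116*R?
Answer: 22502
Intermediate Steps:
L = -14 (L = -(30 + 12)/3 = -⅓*42 = -14)
H(M) = 25*M
H(L) - l(197) = 25*(-14) - (-116)*197 = -350 - 1*(-22852) = -350 + 22852 = 22502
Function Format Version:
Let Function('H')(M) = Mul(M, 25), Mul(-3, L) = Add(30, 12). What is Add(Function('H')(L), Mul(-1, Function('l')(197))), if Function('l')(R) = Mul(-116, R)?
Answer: 22502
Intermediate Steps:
L = -14 (L = Mul(Rational(-1, 3), Add(30, 12)) = Mul(Rational(-1, 3), 42) = -14)
Function('H')(M) = Mul(25, M)
Add(Function('H')(L), Mul(-1, Function('l')(197))) = Add(Mul(25, -14), Mul(-1, Mul(-116, 197))) = Add(-350, Mul(-1, -22852)) = Add(-350, 22852) = 22502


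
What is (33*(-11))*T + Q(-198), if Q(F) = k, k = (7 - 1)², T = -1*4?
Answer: 1488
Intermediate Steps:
T = -4
k = 36 (k = 6² = 36)
Q(F) = 36
(33*(-11))*T + Q(-198) = (33*(-11))*(-4) + 36 = -363*(-4) + 36 = 1452 + 36 = 1488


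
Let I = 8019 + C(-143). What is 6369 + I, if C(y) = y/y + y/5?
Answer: 71802/5 ≈ 14360.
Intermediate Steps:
C(y) = 1 + y/5 (C(y) = 1 + y*(1/5) = 1 + y/5)
I = 39957/5 (I = 8019 + (1 + (1/5)*(-143)) = 8019 + (1 - 143/5) = 8019 - 138/5 = 39957/5 ≈ 7991.4)
6369 + I = 6369 + 39957/5 = 71802/5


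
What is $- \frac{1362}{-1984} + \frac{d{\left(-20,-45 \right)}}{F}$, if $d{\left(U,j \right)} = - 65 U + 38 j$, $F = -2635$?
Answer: $\frac{14201}{16864} \approx 0.84209$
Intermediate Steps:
$- \frac{1362}{-1984} + \frac{d{\left(-20,-45 \right)}}{F} = - \frac{1362}{-1984} + \frac{\left(-65\right) \left(-20\right) + 38 \left(-45\right)}{-2635} = \left(-1362\right) \left(- \frac{1}{1984}\right) + \left(1300 - 1710\right) \left(- \frac{1}{2635}\right) = \frac{681}{992} - - \frac{82}{527} = \frac{681}{992} + \frac{82}{527} = \frac{14201}{16864}$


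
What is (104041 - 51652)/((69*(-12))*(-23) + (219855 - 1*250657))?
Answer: -52389/11758 ≈ -4.4556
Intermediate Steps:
(104041 - 51652)/((69*(-12))*(-23) + (219855 - 1*250657)) = 52389/(-828*(-23) + (219855 - 250657)) = 52389/(19044 - 30802) = 52389/(-11758) = 52389*(-1/11758) = -52389/11758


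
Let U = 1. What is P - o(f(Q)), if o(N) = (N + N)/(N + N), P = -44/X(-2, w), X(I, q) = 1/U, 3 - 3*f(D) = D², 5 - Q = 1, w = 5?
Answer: -45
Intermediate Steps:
Q = 4 (Q = 5 - 1*1 = 5 - 1 = 4)
f(D) = 1 - D²/3
X(I, q) = 1 (X(I, q) = 1/1 = 1)
P = -44 (P = -44/1 = -44*1 = -44)
o(N) = 1 (o(N) = (2*N)/((2*N)) = (2*N)*(1/(2*N)) = 1)
P - o(f(Q)) = -44 - 1*1 = -44 - 1 = -45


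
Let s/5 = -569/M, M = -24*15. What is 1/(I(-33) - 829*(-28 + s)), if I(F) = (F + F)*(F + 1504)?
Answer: -72/5790629 ≈ -1.2434e-5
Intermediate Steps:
M = -360
s = 569/72 (s = 5*(-569/(-360)) = 5*(-569*(-1/360)) = 5*(569/360) = 569/72 ≈ 7.9028)
I(F) = 2*F*(1504 + F) (I(F) = (2*F)*(1504 + F) = 2*F*(1504 + F))
1/(I(-33) - 829*(-28 + s)) = 1/(2*(-33)*(1504 - 33) - 829*(-28 + 569/72)) = 1/(2*(-33)*1471 - 829*(-1447/72)) = 1/(-97086 + 1199563/72) = 1/(-5790629/72) = -72/5790629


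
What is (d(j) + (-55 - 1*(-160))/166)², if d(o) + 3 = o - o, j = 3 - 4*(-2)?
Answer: 154449/27556 ≈ 5.6049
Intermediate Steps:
j = 11 (j = 3 + 8 = 11)
d(o) = -3 (d(o) = -3 + (o - o) = -3 + 0 = -3)
(d(j) + (-55 - 1*(-160))/166)² = (-3 + (-55 - 1*(-160))/166)² = (-3 + (-55 + 160)*(1/166))² = (-3 + 105*(1/166))² = (-3 + 105/166)² = (-393/166)² = 154449/27556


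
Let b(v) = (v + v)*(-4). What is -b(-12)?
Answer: -96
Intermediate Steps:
b(v) = -8*v (b(v) = (2*v)*(-4) = -8*v)
-b(-12) = -(-8)*(-12) = -1*96 = -96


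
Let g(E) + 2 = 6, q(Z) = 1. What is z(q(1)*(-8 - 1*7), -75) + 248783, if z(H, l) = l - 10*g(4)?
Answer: 248668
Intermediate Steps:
g(E) = 4 (g(E) = -2 + 6 = 4)
z(H, l) = -40 + l (z(H, l) = l - 10*4 = l - 40 = -40 + l)
z(q(1)*(-8 - 1*7), -75) + 248783 = (-40 - 75) + 248783 = -115 + 248783 = 248668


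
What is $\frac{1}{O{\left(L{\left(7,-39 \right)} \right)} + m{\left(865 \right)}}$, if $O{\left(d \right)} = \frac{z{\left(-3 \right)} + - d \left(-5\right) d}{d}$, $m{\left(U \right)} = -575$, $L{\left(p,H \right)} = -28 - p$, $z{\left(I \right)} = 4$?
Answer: $- \frac{35}{26254} \approx -0.0013331$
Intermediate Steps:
$O{\left(d \right)} = \frac{4 + 5 d^{2}}{d}$ ($O{\left(d \right)} = \frac{4 + - d \left(-5\right) d}{d} = \frac{4 + 5 d d}{d} = \frac{4 + 5 d^{2}}{d}$)
$\frac{1}{O{\left(L{\left(7,-39 \right)} \right)} + m{\left(865 \right)}} = \frac{1}{\left(\frac{4}{-28 - 7} + 5 \left(-28 - 7\right)\right) - 575} = \frac{1}{\left(\frac{4}{-35} + 5 \left(-35\right)\right) - 575} = \frac{1}{\left(4 \left(- \frac{1}{35}\right) - 175\right) - 575} = \frac{1}{\left(- \frac{4}{35} - 175\right) - 575} = \frac{1}{- \frac{6129}{35} - 575} = \frac{1}{- \frac{26254}{35}} = - \frac{35}{26254}$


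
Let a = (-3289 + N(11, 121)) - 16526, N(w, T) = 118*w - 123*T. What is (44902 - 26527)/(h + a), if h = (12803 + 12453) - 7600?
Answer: -6125/5248 ≈ -1.1671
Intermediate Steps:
N(w, T) = -123*T + 118*w
a = -33400 (a = (-3289 + (-123*121 + 118*11)) - 16526 = (-3289 + (-14883 + 1298)) - 16526 = (-3289 - 13585) - 16526 = -16874 - 16526 = -33400)
h = 17656 (h = 25256 - 7600 = 17656)
(44902 - 26527)/(h + a) = (44902 - 26527)/(17656 - 33400) = 18375/(-15744) = 18375*(-1/15744) = -6125/5248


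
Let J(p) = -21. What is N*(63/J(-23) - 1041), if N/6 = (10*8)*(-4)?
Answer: 2004480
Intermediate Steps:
N = -1920 (N = 6*((10*8)*(-4)) = 6*(80*(-4)) = 6*(-320) = -1920)
N*(63/J(-23) - 1041) = -1920*(63/(-21) - 1041) = -1920*(63*(-1/21) - 1041) = -1920*(-3 - 1041) = -1920*(-1044) = 2004480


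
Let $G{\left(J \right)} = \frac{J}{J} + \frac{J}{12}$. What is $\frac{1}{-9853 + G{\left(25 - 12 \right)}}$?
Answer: $- \frac{12}{118211} \approx -0.00010151$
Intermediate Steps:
$G{\left(J \right)} = 1 + \frac{J}{12}$ ($G{\left(J \right)} = 1 + J \frac{1}{12} = 1 + \frac{J}{12}$)
$\frac{1}{-9853 + G{\left(25 - 12 \right)}} = \frac{1}{-9853 + \left(1 + \frac{25 - 12}{12}\right)} = \frac{1}{-9853 + \left(1 + \frac{1}{12} \cdot 13\right)} = \frac{1}{-9853 + \left(1 + \frac{13}{12}\right)} = \frac{1}{-9853 + \frac{25}{12}} = \frac{1}{- \frac{118211}{12}} = - \frac{12}{118211}$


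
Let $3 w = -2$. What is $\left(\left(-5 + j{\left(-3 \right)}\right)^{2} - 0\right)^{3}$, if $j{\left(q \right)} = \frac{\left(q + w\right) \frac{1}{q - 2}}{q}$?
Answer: $\frac{172771465793536}{8303765625} \approx 20806.0$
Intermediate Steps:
$w = - \frac{2}{3}$ ($w = \frac{1}{3} \left(-2\right) = - \frac{2}{3} \approx -0.66667$)
$j{\left(q \right)} = \frac{- \frac{2}{3} + q}{q \left(-2 + q\right)}$ ($j{\left(q \right)} = \frac{\left(q - \frac{2}{3}\right) \frac{1}{q - 2}}{q} = \frac{\left(- \frac{2}{3} + q\right) \frac{1}{-2 + q}}{q} = \frac{\frac{1}{-2 + q} \left(- \frac{2}{3} + q\right)}{q} = \frac{- \frac{2}{3} + q}{q \left(-2 + q\right)}$)
$\left(\left(-5 + j{\left(-3 \right)}\right)^{2} - 0\right)^{3} = \left(\left(-5 + \frac{- \frac{2}{3} - 3}{\left(-3\right) \left(-2 - 3\right)}\right)^{2} - 0\right)^{3} = \left(\left(-5 - \frac{1}{3} \frac{1}{-5} \left(- \frac{11}{3}\right)\right)^{2} + 0\right)^{3} = \left(\left(-5 - \left(- \frac{1}{15}\right) \left(- \frac{11}{3}\right)\right)^{2} + 0\right)^{3} = \left(\left(-5 - \frac{11}{45}\right)^{2} + 0\right)^{3} = \left(\left(- \frac{236}{45}\right)^{2} + 0\right)^{3} = \left(\frac{55696}{2025} + 0\right)^{3} = \left(\frac{55696}{2025}\right)^{3} = \frac{172771465793536}{8303765625}$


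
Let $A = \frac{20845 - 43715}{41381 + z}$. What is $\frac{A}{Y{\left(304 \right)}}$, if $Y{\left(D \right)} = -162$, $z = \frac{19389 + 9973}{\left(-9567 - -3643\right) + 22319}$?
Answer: $\frac{62492275}{18318713139} \approx 0.0034114$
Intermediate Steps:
$z = \frac{29362}{16395}$ ($z = \frac{29362}{\left(-9567 + 3643\right) + 22319} = \frac{29362}{-5924 + 22319} = \frac{29362}{16395} \approx 1.7909$)
$A = - \frac{374953650}{678470857}$ ($A = \frac{20845 - 43715}{41381 + \frac{29362}{16395}} = - \frac{22870}{\frac{678470857}{16395}} = \left(-22870\right) \frac{16395}{678470857} = - \frac{374953650}{678470857} \approx -0.55264$)
$\frac{A}{Y{\left(304 \right)}} = - \frac{374953650}{678470857 \left(-162\right)} = \left(- \frac{374953650}{678470857}\right) \left(- \frac{1}{162}\right) = \frac{62492275}{18318713139}$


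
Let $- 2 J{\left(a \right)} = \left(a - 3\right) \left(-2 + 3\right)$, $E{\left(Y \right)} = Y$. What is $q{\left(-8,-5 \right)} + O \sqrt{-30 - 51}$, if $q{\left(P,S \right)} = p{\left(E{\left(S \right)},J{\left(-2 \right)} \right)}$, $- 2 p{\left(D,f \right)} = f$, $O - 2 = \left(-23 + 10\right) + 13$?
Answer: $- \frac{5}{4} + 18 i \approx -1.25 + 18.0 i$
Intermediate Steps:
$O = 2$ ($O = 2 + \left(\left(-23 + 10\right) + 13\right) = 2 + \left(-13 + 13\right) = 2 + 0 = 2$)
$J{\left(a \right)} = \frac{3}{2} - \frac{a}{2}$ ($J{\left(a \right)} = - \frac{\left(a - 3\right) \left(-2 + 3\right)}{2} = - \frac{\left(-3 + a\right) 1}{2} = - \frac{-3 + a}{2} = \frac{3}{2} - \frac{a}{2}$)
$p{\left(D,f \right)} = - \frac{f}{2}$
$q{\left(P,S \right)} = - \frac{5}{4}$ ($q{\left(P,S \right)} = - \frac{\frac{3}{2} - -1}{2} = - \frac{\frac{3}{2} + 1}{2} = \left(- \frac{1}{2}\right) \frac{5}{2} = - \frac{5}{4}$)
$q{\left(-8,-5 \right)} + O \sqrt{-30 - 51} = - \frac{5}{4} + 2 \sqrt{-30 - 51} = - \frac{5}{4} + 2 \sqrt{-81} = - \frac{5}{4} + 2 \cdot 9 i = - \frac{5}{4} + 18 i$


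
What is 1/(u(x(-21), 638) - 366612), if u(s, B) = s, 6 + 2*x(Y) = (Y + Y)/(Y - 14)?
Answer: -5/1833072 ≈ -2.7277e-6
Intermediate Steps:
x(Y) = -3 + Y/(-14 + Y) (x(Y) = -3 + ((Y + Y)/(Y - 14))/2 = -3 + ((2*Y)/(-14 + Y))/2 = -3 + (2*Y/(-14 + Y))/2 = -3 + Y/(-14 + Y))
1/(u(x(-21), 638) - 366612) = 1/(2*(21 - 1*(-21))/(-14 - 21) - 366612) = 1/(2*(21 + 21)/(-35) - 366612) = 1/(2*(-1/35)*42 - 366612) = 1/(-12/5 - 366612) = 1/(-1833072/5) = -5/1833072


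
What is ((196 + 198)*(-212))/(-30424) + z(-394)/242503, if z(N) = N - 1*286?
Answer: 2529387783/922238909 ≈ 2.7427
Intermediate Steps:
z(N) = -286 + N (z(N) = N - 286 = -286 + N)
((196 + 198)*(-212))/(-30424) + z(-394)/242503 = ((196 + 198)*(-212))/(-30424) + (-286 - 394)/242503 = (394*(-212))*(-1/30424) - 680*1/242503 = -83528*(-1/30424) - 680/242503 = 10441/3803 - 680/242503 = 2529387783/922238909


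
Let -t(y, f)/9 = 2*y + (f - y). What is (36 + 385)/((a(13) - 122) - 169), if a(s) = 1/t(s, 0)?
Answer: -49257/34048 ≈ -1.4467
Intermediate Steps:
t(y, f) = -9*f - 9*y (t(y, f) = -9*(2*y + (f - y)) = -9*(f + y) = -9*f - 9*y)
a(s) = -1/(9*s) (a(s) = 1/(-9*0 - 9*s) = 1/(0 - 9*s) = 1/(-9*s) = -1/(9*s))
(36 + 385)/((a(13) - 122) - 169) = (36 + 385)/((-1/9/13 - 122) - 169) = 421/((-1/9*1/13 - 122) - 169) = 421/((-1/117 - 122) - 169) = 421/(-14275/117 - 169) = 421/(-34048/117) = 421*(-117/34048) = -49257/34048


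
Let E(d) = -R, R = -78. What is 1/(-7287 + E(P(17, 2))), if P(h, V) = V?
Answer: -1/7209 ≈ -0.00013872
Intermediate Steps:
E(d) = 78 (E(d) = -1*(-78) = 78)
1/(-7287 + E(P(17, 2))) = 1/(-7287 + 78) = 1/(-7209) = -1/7209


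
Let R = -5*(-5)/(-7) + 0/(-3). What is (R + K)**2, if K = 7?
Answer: 576/49 ≈ 11.755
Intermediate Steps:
R = -25/7 (R = 25*(-1/7) + 0*(-1/3) = -25/7 + 0 = -25/7 ≈ -3.5714)
(R + K)**2 = (-25/7 + 7)**2 = (24/7)**2 = 576/49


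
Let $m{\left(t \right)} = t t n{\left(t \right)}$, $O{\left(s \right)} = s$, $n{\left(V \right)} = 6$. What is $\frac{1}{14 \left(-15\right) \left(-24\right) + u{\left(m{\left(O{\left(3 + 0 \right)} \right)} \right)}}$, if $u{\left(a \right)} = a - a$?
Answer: $\frac{1}{5040} \approx 0.00019841$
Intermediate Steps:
$m{\left(t \right)} = 6 t^{2}$ ($m{\left(t \right)} = t t 6 = t^{2} \cdot 6 = 6 t^{2}$)
$u{\left(a \right)} = 0$
$\frac{1}{14 \left(-15\right) \left(-24\right) + u{\left(m{\left(O{\left(3 + 0 \right)} \right)} \right)}} = \frac{1}{14 \left(-15\right) \left(-24\right) + 0} = \frac{1}{\left(-210\right) \left(-24\right) + 0} = \frac{1}{5040 + 0} = \frac{1}{5040}$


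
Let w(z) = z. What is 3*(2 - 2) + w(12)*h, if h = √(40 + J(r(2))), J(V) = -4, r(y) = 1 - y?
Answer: 72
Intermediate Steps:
h = 6 (h = √(40 - 4) = √36 = 6)
3*(2 - 2) + w(12)*h = 3*(2 - 2) + 12*6 = 3*0 + 72 = 0 + 72 = 72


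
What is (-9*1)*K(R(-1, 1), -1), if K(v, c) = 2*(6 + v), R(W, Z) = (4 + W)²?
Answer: -270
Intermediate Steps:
K(v, c) = 12 + 2*v
(-9*1)*K(R(-1, 1), -1) = (-9*1)*(12 + 2*(4 - 1)²) = -9*(12 + 2*3²) = -9*(12 + 2*9) = -9*(12 + 18) = -9*30 = -270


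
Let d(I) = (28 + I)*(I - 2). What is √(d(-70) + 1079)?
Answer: √4103 ≈ 64.055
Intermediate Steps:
d(I) = (-2 + I)*(28 + I) (d(I) = (28 + I)*(-2 + I) = (-2 + I)*(28 + I))
√(d(-70) + 1079) = √((-56 + (-70)² + 26*(-70)) + 1079) = √((-56 + 4900 - 1820) + 1079) = √(3024 + 1079) = √4103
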